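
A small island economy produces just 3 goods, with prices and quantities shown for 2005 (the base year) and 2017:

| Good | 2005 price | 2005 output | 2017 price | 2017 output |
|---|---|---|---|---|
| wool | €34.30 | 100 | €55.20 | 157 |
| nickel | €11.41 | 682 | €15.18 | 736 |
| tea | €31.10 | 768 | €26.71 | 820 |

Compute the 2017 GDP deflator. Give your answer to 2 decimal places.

106.25

Nominal GDP 2017 = 55.20·157 + 15.18·736 + 26.71·820 = 41741.08.
Real GDP 2017 (at 2005 prices) = 34.30·157 + 11.41·736 + 31.10·820 = 39284.86.
Deflator = Nominal/Real × 100 = 41741.08/39284.86 × 100 = 106.252.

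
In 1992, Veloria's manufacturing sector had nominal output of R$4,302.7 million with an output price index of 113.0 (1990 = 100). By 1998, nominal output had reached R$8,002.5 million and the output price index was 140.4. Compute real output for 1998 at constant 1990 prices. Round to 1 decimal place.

R$5,699.8 million

Real output = Nominal / (output price index/100) = 8002.5 / 1.404 = 5699.79.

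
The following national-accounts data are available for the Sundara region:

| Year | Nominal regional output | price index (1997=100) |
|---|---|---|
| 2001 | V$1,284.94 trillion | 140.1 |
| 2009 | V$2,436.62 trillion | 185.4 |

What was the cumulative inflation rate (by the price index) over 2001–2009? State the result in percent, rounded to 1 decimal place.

32.3%

Price-level change = 185.4 / 140.1 − 1 = 0.3233.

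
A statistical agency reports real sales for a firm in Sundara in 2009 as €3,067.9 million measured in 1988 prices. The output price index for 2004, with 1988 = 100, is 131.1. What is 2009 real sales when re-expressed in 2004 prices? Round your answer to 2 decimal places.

€4,022.02 million

Real sales in 2004 prices = Real sales in 1988 prices × (P_2004/P_1988) = 3067.9 × 1.311 = 4022.02.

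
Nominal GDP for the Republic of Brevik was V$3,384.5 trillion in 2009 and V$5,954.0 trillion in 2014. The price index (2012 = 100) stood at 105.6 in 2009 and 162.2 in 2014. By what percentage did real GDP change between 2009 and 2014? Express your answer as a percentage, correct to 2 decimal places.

Real GDP 2009 = 3384.5 / 1.056 = 3205.02.
Real GDP 2014 = 5954.0 / 1.622 = 3670.78.
Real growth = 3670.78 / 3205.02 − 1 = 0.1453.

14.53%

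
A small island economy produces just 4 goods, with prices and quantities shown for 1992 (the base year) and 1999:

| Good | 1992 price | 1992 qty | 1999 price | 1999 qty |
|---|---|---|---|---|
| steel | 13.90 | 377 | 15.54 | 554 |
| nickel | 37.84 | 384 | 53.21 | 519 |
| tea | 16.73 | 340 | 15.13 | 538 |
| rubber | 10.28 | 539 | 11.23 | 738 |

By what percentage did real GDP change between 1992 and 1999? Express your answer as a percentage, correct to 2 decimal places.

41.70%

Real GDP 1992 = Nominal GDP 1992 = 13.90·377 + 37.84·384 + 16.73·340 + 10.28·539 = 30999.98.
Real GDP 1999 (at 1992 prices) = 13.90·554 + 37.84·519 + 16.73·538 + 10.28·738 = 43926.94.
Real growth = 43926.94/30999.98 − 1 = 0.4170.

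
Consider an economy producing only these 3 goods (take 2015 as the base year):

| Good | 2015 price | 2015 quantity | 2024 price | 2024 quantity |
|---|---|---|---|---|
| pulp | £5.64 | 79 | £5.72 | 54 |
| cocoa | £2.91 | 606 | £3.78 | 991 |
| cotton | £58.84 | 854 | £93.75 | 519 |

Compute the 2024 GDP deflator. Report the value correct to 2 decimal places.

Nominal GDP 2024 = 5.72·54 + 3.78·991 + 93.75·519 = 52711.11.
Real GDP 2024 (at 2015 prices) = 5.64·54 + 2.91·991 + 58.84·519 = 33726.33.
Deflator = Nominal/Real × 100 = 52711.11/33726.33 × 100 = 156.291.

156.29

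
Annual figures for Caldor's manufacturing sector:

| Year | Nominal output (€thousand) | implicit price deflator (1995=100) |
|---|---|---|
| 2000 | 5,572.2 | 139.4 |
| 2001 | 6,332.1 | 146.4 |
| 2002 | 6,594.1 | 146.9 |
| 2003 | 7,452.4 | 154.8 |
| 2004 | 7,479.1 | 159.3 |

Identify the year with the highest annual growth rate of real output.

2001

2001: real = 6332.1/1.464 = 4325.20; growth vs 2000 (3997.27) = 8.20%.
2002: real = 6594.1/1.469 = 4488.84; growth vs 2001 (4325.20) = 3.78%.
2003: real = 7452.4/1.548 = 4814.21; growth vs 2002 (4488.84) = 7.25%.
2004: real = 7479.1/1.593 = 4694.98; growth vs 2003 (4814.21) = -2.48%.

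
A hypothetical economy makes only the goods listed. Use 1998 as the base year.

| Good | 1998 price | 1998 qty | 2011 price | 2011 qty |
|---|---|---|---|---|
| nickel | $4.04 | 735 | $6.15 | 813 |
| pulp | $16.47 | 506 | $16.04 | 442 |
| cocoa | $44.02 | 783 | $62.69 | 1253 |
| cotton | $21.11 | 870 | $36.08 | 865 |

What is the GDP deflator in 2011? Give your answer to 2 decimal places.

Nominal GDP 2011 = 6.15·813 + 16.04·442 + 62.69·1253 + 36.08·865 = 121849.40.
Real GDP 2011 (at 1998 prices) = 4.04·813 + 16.47·442 + 44.02·1253 + 21.11·865 = 83981.47.
Deflator = Nominal/Real × 100 = 121849.40/83981.47 × 100 = 145.091.

145.09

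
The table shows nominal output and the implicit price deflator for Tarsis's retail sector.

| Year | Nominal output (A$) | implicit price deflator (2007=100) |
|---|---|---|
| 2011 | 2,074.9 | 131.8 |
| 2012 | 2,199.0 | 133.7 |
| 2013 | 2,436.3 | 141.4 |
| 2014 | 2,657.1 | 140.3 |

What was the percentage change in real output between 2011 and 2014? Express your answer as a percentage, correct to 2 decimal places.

20.30%

Real output 2011 = 2074.9/1.318 = 1574.28.
Real output 2014 = 2657.1/1.403 = 1893.87.
Change = 1893.87/1574.28 − 1 = 0.2030.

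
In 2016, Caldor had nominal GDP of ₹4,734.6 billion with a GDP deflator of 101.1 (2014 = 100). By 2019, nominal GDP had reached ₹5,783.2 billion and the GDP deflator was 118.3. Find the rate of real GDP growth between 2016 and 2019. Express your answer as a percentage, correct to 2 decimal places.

4.39%

Deflate each year: 2016 → 4734.6/1.011 = 4683.09; 2019 → 5783.2/1.183 = 4888.59.
So real GDP changed by 4888.59/4683.09 − 1 = 0.0439, i.e. 4.39%.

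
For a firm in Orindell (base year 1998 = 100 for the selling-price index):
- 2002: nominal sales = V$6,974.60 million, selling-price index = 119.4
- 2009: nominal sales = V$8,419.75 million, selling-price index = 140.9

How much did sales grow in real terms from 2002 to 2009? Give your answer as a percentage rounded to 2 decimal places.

Deflate each year: 2002 → 6974.60/1.194 = 5841.37; 2009 → 8419.75/1.409 = 5975.69.
So real sales changed by 5975.69/5841.37 − 1 = 0.0230, i.e. 2.30%.

2.30%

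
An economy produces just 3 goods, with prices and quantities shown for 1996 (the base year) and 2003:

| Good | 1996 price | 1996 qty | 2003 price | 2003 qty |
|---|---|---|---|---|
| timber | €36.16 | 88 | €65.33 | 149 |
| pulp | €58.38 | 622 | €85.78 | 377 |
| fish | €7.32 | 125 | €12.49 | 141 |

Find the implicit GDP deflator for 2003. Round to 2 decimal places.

154.19

Nominal GDP 2003 = 65.33·149 + 85.78·377 + 12.49·141 = 43834.32.
Real GDP 2003 (at 1996 prices) = 36.16·149 + 58.38·377 + 7.32·141 = 28429.22.
Deflator = Nominal/Real × 100 = 43834.32/28429.22 × 100 = 154.188.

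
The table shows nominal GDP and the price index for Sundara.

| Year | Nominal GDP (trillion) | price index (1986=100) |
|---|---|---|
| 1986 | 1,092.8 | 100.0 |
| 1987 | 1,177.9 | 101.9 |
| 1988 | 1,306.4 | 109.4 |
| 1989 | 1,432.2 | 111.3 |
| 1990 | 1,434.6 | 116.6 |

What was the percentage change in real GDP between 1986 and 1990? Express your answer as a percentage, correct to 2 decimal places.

Real GDP 1986 = 1092.8/1.000 = 1092.80.
Real GDP 1990 = 1434.6/1.166 = 1230.36.
Change = 1230.36/1092.80 − 1 = 0.1259.

12.59%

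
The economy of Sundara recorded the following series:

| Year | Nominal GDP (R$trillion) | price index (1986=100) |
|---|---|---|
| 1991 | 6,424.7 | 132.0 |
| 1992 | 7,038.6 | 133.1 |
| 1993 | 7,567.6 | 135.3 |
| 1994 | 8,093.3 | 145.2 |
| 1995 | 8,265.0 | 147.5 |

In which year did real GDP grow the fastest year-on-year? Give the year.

1992: real = 7038.6/1.331 = 5288.20; growth vs 1991 (4867.20) = 8.65%.
1993: real = 7567.6/1.353 = 5593.20; growth vs 1992 (5288.20) = 5.77%.
1994: real = 8093.3/1.452 = 5573.90; growth vs 1993 (5593.20) = -0.35%.
1995: real = 8265.0/1.475 = 5603.39; growth vs 1994 (5573.90) = 0.53%.

1992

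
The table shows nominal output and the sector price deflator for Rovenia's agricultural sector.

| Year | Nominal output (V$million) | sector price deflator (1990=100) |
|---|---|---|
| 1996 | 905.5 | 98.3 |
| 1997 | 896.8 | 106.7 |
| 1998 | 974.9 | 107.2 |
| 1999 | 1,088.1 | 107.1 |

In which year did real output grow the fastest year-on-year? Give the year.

1999

1997: real = 896.8/1.067 = 840.49; growth vs 1996 (921.16) = -8.76%.
1998: real = 974.9/1.072 = 909.42; growth vs 1997 (840.49) = 8.20%.
1999: real = 1088.1/1.071 = 1015.97; growth vs 1998 (909.42) = 11.72%.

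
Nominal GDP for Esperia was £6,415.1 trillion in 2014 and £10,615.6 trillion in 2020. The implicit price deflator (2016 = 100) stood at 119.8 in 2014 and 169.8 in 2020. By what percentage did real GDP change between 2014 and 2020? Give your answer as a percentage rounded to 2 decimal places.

16.75%

Real GDP 2014 = 6415.1 / 1.198 = 5354.84.
Real GDP 2020 = 10615.6 / 1.698 = 6251.83.
Real growth = 6251.83 / 5354.84 − 1 = 0.1675.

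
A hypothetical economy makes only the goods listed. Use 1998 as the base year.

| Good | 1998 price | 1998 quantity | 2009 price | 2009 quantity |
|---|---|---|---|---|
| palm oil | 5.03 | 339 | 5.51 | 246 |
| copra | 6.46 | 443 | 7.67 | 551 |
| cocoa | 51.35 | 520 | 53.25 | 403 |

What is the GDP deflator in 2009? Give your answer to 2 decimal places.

106.08

Nominal GDP 2009 = 5.51·246 + 7.67·551 + 53.25·403 = 27041.38.
Real GDP 2009 (at 1998 prices) = 5.03·246 + 6.46·551 + 51.35·403 = 25490.89.
Deflator = Nominal/Real × 100 = 27041.38/25490.89 × 100 = 106.083.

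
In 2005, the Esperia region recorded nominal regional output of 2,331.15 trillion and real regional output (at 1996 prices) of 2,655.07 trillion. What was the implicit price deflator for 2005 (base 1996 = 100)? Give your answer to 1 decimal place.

implicit price deflator = (Nominal / Real) × 100 = 2331.15 / 2655.07 × 100 = 87.80.

87.8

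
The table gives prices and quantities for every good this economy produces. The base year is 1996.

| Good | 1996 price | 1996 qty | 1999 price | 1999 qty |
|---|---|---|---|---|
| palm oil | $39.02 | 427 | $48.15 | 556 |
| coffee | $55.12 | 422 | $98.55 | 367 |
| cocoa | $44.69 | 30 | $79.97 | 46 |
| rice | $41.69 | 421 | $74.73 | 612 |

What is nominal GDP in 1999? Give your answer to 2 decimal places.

Nominal GDP 1999 = Σ (p_1999 × q_1999) = 48.15·556 + 98.55·367 + 79.97·46 + 74.73·612 = 112352.63.

$112352.63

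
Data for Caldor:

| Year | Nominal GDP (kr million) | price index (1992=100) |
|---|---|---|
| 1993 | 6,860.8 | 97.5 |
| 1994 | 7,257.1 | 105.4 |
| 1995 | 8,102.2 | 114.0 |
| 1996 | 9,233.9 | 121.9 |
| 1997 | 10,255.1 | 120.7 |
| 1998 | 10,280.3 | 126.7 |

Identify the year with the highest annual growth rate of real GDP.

1997

1994: real = 7257.1/1.054 = 6885.29; growth vs 1993 (7036.72) = -2.15%.
1995: real = 8102.2/1.140 = 7107.19; growth vs 1994 (6885.29) = 3.22%.
1996: real = 9233.9/1.219 = 7574.98; growth vs 1995 (7107.19) = 6.58%.
1997: real = 10255.1/1.207 = 8496.35; growth vs 1996 (7574.98) = 12.16%.
1998: real = 10280.3/1.267 = 8113.89; growth vs 1997 (8496.35) = -4.50%.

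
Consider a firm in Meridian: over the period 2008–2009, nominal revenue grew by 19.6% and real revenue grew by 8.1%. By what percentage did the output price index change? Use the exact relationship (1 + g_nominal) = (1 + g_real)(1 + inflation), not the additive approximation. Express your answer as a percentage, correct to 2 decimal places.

(1 + g_nom) = (1 + g_real)(1 + π), so π = 1.1960 / 1.0810 − 1 = 0.10638.

10.64%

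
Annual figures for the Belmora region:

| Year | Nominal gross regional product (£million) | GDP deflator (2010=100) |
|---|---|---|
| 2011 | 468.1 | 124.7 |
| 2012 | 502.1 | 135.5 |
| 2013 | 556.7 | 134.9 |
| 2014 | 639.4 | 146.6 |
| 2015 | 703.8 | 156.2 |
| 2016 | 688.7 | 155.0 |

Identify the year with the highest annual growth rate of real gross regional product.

2012: real = 502.1/1.355 = 370.55; growth vs 2011 (375.38) = -1.29%.
2013: real = 556.7/1.349 = 412.68; growth vs 2012 (370.55) = 11.37%.
2014: real = 639.4/1.466 = 436.15; growth vs 2013 (412.68) = 5.69%.
2015: real = 703.8/1.562 = 450.58; growth vs 2014 (436.15) = 3.31%.
2016: real = 688.7/1.550 = 444.32; growth vs 2015 (450.58) = -1.39%.

2013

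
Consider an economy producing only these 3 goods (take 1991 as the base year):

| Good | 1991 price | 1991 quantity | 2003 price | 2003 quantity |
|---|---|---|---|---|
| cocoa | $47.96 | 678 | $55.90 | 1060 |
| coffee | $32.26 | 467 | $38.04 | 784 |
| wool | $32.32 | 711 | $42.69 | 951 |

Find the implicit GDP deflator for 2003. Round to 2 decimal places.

121.34

Nominal GDP 2003 = 55.90·1060 + 38.04·784 + 42.69·951 = 129675.55.
Real GDP 2003 (at 1991 prices) = 47.96·1060 + 32.26·784 + 32.32·951 = 106865.76.
Deflator = Nominal/Real × 100 = 129675.55/106865.76 × 100 = 121.344.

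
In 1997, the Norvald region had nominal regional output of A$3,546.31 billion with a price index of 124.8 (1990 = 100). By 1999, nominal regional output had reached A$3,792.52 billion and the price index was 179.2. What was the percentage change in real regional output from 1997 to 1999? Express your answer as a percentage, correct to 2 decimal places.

-25.52%

Deflate each year: 1997 → 3546.31/1.248 = 2841.59; 1999 → 3792.52/1.792 = 2116.36.
So real regional output changed by 2116.36/2841.59 − 1 = -0.2552, i.e. -25.52%.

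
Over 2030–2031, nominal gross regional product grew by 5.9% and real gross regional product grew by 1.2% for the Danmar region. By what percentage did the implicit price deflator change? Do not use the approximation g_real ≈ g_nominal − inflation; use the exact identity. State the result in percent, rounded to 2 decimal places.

(1 + g_nom) = (1 + g_real)(1 + π), so π = 1.0590 / 1.0120 − 1 = 0.04644.

4.64%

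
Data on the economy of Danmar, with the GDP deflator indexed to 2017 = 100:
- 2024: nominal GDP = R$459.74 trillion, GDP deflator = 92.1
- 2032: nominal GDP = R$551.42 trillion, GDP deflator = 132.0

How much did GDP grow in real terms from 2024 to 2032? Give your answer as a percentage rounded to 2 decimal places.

-16.31%

Deflate each year: 2024 → 459.74/0.921 = 499.17; 2032 → 551.42/1.320 = 417.74.
So real GDP changed by 417.74/499.17 − 1 = -0.1631, i.e. -16.31%.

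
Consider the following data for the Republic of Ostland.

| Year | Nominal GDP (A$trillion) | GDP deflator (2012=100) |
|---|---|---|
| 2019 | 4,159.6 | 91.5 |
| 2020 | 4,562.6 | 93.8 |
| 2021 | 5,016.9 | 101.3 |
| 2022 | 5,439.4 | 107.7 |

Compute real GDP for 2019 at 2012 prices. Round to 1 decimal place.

Real GDP 2019 = 4159.6 / 0.915 = 4546.01.

A$4,546.0 trillion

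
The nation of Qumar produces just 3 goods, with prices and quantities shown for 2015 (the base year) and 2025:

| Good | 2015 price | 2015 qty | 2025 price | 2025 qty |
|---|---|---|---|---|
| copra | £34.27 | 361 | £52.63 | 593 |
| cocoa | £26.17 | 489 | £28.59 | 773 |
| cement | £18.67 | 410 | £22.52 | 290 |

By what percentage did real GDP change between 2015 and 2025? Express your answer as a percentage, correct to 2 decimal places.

Real GDP 2015 = Nominal GDP 2015 = 34.27·361 + 26.17·489 + 18.67·410 = 32823.30.
Real GDP 2025 (at 2015 prices) = 34.27·593 + 26.17·773 + 18.67·290 = 45965.82.
Real growth = 45965.82/32823.30 − 1 = 0.4004.

40.04%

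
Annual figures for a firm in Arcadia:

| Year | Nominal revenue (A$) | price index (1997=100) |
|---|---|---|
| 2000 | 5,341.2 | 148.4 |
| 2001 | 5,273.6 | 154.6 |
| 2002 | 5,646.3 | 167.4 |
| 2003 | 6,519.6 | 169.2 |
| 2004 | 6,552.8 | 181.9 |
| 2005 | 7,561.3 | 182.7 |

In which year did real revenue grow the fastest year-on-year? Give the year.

2001: real = 5273.6/1.546 = 3411.13; growth vs 2000 (3599.19) = -5.23%.
2002: real = 5646.3/1.674 = 3372.94; growth vs 2001 (3411.13) = -1.12%.
2003: real = 6519.6/1.692 = 3853.19; growth vs 2002 (3372.94) = 14.24%.
2004: real = 6552.8/1.819 = 3602.42; growth vs 2003 (3853.19) = -6.51%.
2005: real = 7561.3/1.827 = 4138.64; growth vs 2004 (3602.42) = 14.88%.

2005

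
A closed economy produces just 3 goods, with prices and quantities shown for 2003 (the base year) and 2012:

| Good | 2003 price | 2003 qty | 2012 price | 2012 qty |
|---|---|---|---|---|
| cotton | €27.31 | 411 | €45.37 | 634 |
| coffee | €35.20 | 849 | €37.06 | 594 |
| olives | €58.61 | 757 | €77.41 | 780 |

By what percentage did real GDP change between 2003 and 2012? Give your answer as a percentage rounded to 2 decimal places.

-1.80%

Real GDP 2003 = Nominal GDP 2003 = 27.31·411 + 35.20·849 + 58.61·757 = 85476.98.
Real GDP 2012 (at 2003 prices) = 27.31·634 + 35.20·594 + 58.61·780 = 83939.14.
Real growth = 83939.14/85476.98 − 1 = -0.0180.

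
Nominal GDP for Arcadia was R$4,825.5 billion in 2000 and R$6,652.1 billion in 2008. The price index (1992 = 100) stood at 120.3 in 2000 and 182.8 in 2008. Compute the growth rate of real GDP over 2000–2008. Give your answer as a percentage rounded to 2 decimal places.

Real GDP 2000 = 4825.5 / 1.203 = 4011.22.
Real GDP 2008 = 6652.1 / 1.828 = 3639.00.
Real growth = 3639.00 / 4011.22 − 1 = -0.0928.

-9.28%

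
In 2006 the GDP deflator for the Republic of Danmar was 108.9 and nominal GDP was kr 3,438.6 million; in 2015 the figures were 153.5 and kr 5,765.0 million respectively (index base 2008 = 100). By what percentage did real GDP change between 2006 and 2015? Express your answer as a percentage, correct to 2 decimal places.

18.94%

Real GDP 2006 = 3438.6 / 1.089 = 3157.58.
Real GDP 2015 = 5765.0 / 1.535 = 3755.70.
Real growth = 3755.70 / 3157.58 − 1 = 0.1894.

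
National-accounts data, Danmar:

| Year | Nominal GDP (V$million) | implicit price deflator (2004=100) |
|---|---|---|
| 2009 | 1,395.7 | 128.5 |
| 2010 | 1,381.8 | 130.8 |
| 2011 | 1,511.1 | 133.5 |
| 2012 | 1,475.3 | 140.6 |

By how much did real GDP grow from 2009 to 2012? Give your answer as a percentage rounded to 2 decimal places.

-3.39%

Real GDP 2009 = 1395.7/1.285 = 1086.15.
Real GDP 2012 = 1475.3/1.406 = 1049.29.
Change = 1049.29/1086.15 − 1 = -0.0339.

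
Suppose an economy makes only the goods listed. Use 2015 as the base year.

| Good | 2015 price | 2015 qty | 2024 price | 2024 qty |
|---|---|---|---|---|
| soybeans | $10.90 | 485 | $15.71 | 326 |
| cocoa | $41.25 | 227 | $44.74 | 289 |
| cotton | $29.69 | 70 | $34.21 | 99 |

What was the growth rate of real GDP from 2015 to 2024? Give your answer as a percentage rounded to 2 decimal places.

10.08%

Real GDP 2015 = Nominal GDP 2015 = 10.90·485 + 41.25·227 + 29.69·70 = 16728.55.
Real GDP 2024 (at 2015 prices) = 10.90·326 + 41.25·289 + 29.69·99 = 18413.96.
Real growth = 18413.96/16728.55 − 1 = 0.1008.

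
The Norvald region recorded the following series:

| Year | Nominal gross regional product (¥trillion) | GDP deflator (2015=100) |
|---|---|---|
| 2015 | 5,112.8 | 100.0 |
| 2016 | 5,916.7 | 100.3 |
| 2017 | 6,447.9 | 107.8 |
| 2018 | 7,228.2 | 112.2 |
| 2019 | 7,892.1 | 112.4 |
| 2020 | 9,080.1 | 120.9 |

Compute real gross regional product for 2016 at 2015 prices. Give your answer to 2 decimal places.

¥5,899.00 trillion

Real gross regional product 2016 = 5916.7 / 1.003 = 5899.00.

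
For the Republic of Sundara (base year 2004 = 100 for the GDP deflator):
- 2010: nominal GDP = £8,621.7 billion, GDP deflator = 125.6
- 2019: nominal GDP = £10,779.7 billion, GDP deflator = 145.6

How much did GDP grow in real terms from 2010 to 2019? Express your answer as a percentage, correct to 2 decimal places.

7.86%

Real GDP 2010 = 8621.7 / 1.256 = 6864.41.
Real GDP 2019 = 10779.7 / 1.456 = 7403.64.
Real growth = 7403.64 / 6864.41 − 1 = 0.0786.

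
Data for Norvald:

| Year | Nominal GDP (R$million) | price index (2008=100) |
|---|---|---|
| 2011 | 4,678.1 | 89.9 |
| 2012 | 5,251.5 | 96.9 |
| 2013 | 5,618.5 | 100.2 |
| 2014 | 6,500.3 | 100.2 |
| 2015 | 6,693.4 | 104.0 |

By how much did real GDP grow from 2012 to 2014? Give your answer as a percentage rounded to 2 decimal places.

Real GDP 2012 = 5251.5/0.969 = 5419.50.
Real GDP 2014 = 6500.3/1.002 = 6487.33.
Change = 6487.33/5419.50 − 1 = 0.1970.

19.70%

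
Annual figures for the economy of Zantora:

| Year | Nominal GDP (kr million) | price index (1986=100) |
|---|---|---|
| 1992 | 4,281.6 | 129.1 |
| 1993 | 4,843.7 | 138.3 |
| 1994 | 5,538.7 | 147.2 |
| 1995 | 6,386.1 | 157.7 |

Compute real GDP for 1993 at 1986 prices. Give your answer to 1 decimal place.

Real GDP 1993 = 4843.7 / 1.383 = 3502.31.

kr 3,502.3 million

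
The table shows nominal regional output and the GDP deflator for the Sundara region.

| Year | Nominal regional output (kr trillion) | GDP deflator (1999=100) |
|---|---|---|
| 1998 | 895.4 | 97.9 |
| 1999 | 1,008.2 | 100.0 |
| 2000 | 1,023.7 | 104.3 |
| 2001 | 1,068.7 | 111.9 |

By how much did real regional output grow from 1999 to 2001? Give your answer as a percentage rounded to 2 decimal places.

Real regional output 1999 = 1008.2/1.000 = 1008.20.
Real regional output 2001 = 1068.7/1.119 = 955.05.
Change = 955.05/1008.20 − 1 = -0.0527.

-5.27%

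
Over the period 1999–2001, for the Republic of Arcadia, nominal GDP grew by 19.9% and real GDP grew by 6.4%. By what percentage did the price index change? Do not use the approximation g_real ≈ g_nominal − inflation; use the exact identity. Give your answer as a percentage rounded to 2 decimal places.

(1 + g_nom) = (1 + g_real)(1 + π), so π = 1.1990 / 1.0640 − 1 = 0.12688.

12.69%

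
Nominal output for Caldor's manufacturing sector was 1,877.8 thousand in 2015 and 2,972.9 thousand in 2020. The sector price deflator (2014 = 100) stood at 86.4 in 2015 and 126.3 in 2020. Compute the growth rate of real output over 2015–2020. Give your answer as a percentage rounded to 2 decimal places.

Deflate each year: 2015 → 1877.8/0.864 = 2173.38; 2020 → 2972.9/1.263 = 2353.84.
So real output changed by 2353.84/2173.38 − 1 = 0.0830, i.e. 8.30%.

8.30%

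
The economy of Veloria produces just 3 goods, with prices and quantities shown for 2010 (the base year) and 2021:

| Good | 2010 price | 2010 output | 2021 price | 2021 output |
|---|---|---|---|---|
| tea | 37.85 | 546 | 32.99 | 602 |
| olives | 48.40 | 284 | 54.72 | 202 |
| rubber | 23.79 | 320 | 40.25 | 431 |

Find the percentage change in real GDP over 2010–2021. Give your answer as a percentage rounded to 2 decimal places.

1.88%

Real GDP 2010 = Nominal GDP 2010 = 37.85·546 + 48.40·284 + 23.79·320 = 42024.50.
Real GDP 2021 (at 2010 prices) = 37.85·602 + 48.40·202 + 23.79·431 = 42815.99.
Real growth = 42815.99/42024.50 − 1 = 0.0188.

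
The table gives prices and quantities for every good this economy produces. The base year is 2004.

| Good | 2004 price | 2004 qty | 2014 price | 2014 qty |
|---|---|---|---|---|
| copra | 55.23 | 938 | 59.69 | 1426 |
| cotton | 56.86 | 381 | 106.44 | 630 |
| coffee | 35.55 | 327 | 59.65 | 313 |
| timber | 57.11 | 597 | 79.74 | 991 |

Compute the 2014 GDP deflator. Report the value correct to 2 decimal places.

137.06

Nominal GDP 2014 = 59.69·1426 + 106.44·630 + 59.65·313 + 79.74·991 = 249867.93.
Real GDP 2014 (at 2004 prices) = 55.23·1426 + 56.86·630 + 35.55·313 + 57.11·991 = 182302.94.
Deflator = Nominal/Real × 100 = 249867.93/182302.94 × 100 = 137.062.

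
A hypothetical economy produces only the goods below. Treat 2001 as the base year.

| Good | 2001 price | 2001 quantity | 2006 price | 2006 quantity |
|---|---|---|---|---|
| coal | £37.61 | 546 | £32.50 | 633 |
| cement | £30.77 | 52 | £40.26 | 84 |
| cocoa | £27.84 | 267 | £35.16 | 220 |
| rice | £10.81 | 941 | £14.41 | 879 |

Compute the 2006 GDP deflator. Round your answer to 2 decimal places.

105.56

Nominal GDP 2006 = 32.50·633 + 40.26·84 + 35.16·220 + 14.41·879 = 44355.93.
Real GDP 2006 (at 2001 prices) = 37.61·633 + 30.77·84 + 27.84·220 + 10.81·879 = 42018.60.
Deflator = Nominal/Real × 100 = 44355.93/42018.60 × 100 = 105.563.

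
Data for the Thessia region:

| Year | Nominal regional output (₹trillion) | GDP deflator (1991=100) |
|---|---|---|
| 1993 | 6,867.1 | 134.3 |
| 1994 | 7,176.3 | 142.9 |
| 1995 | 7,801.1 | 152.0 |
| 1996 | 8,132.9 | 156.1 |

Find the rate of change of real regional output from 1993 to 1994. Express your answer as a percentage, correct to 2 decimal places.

Real regional output 1993 = 6867.1/1.343 = 5113.25.
Real regional output 1994 = 7176.3/1.429 = 5021.90.
Change = 5021.90/5113.25 − 1 = -0.0179.

-1.79%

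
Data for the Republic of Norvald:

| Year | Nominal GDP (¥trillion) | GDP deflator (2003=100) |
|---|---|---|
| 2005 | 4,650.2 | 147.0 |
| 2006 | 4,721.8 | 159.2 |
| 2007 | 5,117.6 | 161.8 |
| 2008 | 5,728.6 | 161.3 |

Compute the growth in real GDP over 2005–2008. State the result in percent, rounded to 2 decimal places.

12.27%

Real GDP 2005 = 4650.2/1.470 = 3163.40.
Real GDP 2008 = 5728.6/1.613 = 3551.52.
Change = 3551.52/3163.40 − 1 = 0.1227.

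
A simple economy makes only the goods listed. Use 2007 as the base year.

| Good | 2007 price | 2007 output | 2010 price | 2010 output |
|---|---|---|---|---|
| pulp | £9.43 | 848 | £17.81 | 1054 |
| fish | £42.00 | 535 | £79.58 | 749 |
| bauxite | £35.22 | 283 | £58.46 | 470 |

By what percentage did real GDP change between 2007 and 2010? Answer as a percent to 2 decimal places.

43.32%

Real GDP 2007 = Nominal GDP 2007 = 9.43·848 + 42.00·535 + 35.22·283 = 40433.90.
Real GDP 2010 (at 2007 prices) = 9.43·1054 + 42.00·749 + 35.22·470 = 57950.62.
Real growth = 57950.62/40433.90 − 1 = 0.4332.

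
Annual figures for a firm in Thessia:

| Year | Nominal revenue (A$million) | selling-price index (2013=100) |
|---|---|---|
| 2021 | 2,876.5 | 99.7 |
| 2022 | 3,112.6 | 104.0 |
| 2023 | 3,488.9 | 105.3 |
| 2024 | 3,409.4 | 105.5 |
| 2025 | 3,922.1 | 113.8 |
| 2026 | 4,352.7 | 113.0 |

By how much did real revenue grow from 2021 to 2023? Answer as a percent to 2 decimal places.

Real revenue 2021 = 2876.5/0.997 = 2885.16.
Real revenue 2023 = 3488.9/1.053 = 3313.30.
Change = 3313.30/2885.16 − 1 = 0.1484.

14.84%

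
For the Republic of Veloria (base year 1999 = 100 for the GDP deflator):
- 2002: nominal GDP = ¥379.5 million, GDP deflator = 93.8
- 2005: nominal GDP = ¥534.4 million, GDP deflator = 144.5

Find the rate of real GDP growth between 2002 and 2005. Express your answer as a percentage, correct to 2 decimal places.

Real GDP 2002 = 379.5 / 0.938 = 404.58.
Real GDP 2005 = 534.4 / 1.445 = 369.83.
Real growth = 369.83 / 404.58 − 1 = -0.0859.

-8.59%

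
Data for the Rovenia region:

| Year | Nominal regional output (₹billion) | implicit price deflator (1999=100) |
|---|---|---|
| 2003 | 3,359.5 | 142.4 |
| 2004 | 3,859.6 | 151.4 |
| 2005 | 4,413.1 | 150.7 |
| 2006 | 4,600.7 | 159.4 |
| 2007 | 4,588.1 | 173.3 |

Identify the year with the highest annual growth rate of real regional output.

2004: real = 3859.6/1.514 = 2549.27; growth vs 2003 (2359.20) = 8.06%.
2005: real = 4413.1/1.507 = 2928.40; growth vs 2004 (2549.27) = 14.87%.
2006: real = 4600.7/1.594 = 2886.26; growth vs 2005 (2928.40) = -1.44%.
2007: real = 4588.1/1.733 = 2647.49; growth vs 2006 (2886.26) = -8.27%.

2005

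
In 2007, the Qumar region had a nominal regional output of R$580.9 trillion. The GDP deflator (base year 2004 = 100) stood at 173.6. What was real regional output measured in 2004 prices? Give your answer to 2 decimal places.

Real regional output = Nominal / (GDP deflator/100) = 580.9 / 1.736 = 334.62.

R$334.62 trillion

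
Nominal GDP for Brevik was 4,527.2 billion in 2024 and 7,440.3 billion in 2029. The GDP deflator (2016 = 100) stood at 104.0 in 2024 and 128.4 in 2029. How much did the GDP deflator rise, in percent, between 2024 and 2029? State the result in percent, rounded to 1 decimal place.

23.5%

Price-level change = 128.4 / 104.0 − 1 = 0.2346.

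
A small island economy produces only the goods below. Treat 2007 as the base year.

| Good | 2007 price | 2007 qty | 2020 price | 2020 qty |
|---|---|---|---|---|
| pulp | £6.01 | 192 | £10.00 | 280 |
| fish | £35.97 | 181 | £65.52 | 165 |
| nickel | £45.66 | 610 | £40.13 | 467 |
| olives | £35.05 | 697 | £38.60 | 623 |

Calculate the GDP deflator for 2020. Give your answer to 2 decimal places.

111.07

Nominal GDP 2020 = 10.00·280 + 65.52·165 + 40.13·467 + 38.60·623 = 56399.31.
Real GDP 2020 (at 2007 prices) = 6.01·280 + 35.97·165 + 45.66·467 + 35.05·623 = 50777.22.
Deflator = Nominal/Real × 100 = 56399.31/50777.22 × 100 = 111.072.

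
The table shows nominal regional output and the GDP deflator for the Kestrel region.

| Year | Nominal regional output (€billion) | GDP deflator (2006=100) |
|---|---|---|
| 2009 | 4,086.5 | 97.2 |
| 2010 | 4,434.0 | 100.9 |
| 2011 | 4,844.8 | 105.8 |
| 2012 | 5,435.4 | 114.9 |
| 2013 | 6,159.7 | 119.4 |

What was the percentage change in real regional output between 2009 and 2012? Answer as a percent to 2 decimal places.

Real regional output 2009 = 4086.5/0.972 = 4204.22.
Real regional output 2012 = 5435.4/1.149 = 4730.55.
Change = 4730.55/4204.22 − 1 = 0.1252.

12.52%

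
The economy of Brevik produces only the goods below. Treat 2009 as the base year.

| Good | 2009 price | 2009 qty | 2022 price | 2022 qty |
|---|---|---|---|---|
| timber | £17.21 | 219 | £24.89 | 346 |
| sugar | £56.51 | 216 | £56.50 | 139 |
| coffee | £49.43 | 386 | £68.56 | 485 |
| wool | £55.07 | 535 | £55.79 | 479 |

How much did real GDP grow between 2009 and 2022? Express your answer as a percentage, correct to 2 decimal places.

Real GDP 2009 = Nominal GDP 2009 = 17.21·219 + 56.51·216 + 49.43·386 + 55.07·535 = 64517.58.
Real GDP 2022 (at 2009 prices) = 17.21·346 + 56.51·139 + 49.43·485 + 55.07·479 = 64161.63.
Real growth = 64161.63/64517.58 − 1 = -0.0055.

-0.55%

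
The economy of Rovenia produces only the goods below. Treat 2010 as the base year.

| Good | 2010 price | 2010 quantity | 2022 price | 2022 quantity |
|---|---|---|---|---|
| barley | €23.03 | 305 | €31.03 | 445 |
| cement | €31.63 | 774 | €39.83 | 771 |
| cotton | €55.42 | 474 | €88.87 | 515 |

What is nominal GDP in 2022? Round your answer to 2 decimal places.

Nominal GDP 2022 = Σ (p_2022 × q_2022) = 31.03·445 + 39.83·771 + 88.87·515 = 90285.33.

€90285.33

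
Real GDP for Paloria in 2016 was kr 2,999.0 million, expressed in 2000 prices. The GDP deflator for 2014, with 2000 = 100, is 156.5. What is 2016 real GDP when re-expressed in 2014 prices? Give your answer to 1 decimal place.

Real GDP in 2014 prices = Real GDP in 2000 prices × (P_2014/P_2000) = 2999.0 × 1.565 = 4693.44.

kr 4,693.4 million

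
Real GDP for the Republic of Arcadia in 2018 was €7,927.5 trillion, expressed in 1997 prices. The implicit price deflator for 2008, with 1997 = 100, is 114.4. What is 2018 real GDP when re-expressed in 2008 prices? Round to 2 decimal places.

Real GDP in 2008 prices = Real GDP in 1997 prices × (P_2008/P_1997) = 7927.5 × 1.144 = 9069.06.

€9,069.06 trillion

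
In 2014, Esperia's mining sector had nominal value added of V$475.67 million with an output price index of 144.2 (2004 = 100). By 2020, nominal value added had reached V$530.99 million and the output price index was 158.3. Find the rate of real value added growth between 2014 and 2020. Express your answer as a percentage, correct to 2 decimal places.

1.69%

Real value added 2014 = 475.67 / 1.442 = 329.87.
Real value added 2020 = 530.99 / 1.583 = 335.43.
Real growth = 335.43 / 329.87 − 1 = 0.0169.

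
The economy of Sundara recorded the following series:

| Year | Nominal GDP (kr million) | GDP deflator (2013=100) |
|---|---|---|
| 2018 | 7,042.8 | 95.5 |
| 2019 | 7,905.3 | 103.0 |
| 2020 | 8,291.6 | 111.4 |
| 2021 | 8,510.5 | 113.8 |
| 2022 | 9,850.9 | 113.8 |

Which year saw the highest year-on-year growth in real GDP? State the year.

2022

2019: real = 7905.3/1.030 = 7675.05; growth vs 2018 (7374.66) = 4.07%.
2020: real = 8291.6/1.114 = 7443.09; growth vs 2019 (7675.05) = -3.02%.
2021: real = 8510.5/1.138 = 7478.47; growth vs 2020 (7443.09) = 0.48%.
2022: real = 9850.9/1.138 = 8656.33; growth vs 2021 (7478.47) = 15.75%.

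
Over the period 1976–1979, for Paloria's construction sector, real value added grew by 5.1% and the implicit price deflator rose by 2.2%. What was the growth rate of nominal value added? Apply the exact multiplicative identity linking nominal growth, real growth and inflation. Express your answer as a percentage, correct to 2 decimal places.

(1 + g_nom) = (1 + g_real)(1 + π) = 1.0510 × 1.0220 = 1.07412.

7.41%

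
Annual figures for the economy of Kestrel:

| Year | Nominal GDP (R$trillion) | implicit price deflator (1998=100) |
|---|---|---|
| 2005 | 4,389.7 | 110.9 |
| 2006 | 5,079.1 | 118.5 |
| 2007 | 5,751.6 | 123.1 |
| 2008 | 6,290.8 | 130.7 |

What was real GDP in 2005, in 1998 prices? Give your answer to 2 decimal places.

Real GDP 2005 = 4389.7 / 1.109 = 3958.25.

R$3,958.25 trillion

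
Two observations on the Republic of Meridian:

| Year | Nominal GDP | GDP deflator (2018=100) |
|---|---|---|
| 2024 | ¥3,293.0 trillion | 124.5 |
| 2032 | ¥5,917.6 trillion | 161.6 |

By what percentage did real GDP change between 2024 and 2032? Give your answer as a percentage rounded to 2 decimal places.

38.45%

Deflate each year: 2024 → 3293.0/1.245 = 2644.98; 2032 → 5917.6/1.616 = 3661.88.
So real GDP changed by 3661.88/2644.98 − 1 = 0.3845, i.e. 38.45%.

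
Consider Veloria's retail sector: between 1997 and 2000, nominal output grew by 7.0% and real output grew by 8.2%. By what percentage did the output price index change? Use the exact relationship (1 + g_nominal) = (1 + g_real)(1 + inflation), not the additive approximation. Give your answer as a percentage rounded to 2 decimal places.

(1 + g_nom) = (1 + g_real)(1 + π), so π = 1.0700 / 1.0820 − 1 = -0.01109.

-1.11%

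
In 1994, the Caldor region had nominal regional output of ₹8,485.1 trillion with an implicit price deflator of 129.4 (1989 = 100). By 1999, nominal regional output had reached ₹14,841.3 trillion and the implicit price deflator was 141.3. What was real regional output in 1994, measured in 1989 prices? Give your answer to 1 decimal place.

₹6,557.3 trillion

Real regional output = Nominal / (implicit price deflator/100) = 8485.1 / 1.294 = 6557.26.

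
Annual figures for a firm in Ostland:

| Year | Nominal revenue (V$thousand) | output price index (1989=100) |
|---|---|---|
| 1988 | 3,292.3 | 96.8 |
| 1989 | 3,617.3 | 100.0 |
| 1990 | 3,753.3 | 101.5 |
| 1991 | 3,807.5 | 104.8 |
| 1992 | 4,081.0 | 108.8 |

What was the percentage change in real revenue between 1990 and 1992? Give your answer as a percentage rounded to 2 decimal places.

1.44%

Real revenue 1990 = 3753.3/1.015 = 3697.83.
Real revenue 1992 = 4081.0/1.088 = 3750.92.
Change = 3750.92/3697.83 − 1 = 0.0144.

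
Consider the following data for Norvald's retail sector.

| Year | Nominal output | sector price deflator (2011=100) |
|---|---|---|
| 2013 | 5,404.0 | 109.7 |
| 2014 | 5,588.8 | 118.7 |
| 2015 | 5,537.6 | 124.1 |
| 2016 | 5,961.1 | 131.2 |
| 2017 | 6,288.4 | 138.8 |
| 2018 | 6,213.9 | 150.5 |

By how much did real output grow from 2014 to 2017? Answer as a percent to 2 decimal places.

Real output 2014 = 5588.8/1.187 = 4708.34.
Real output 2017 = 6288.4/1.388 = 4530.55.
Change = 4530.55/4708.34 − 1 = -0.0378.

-3.78%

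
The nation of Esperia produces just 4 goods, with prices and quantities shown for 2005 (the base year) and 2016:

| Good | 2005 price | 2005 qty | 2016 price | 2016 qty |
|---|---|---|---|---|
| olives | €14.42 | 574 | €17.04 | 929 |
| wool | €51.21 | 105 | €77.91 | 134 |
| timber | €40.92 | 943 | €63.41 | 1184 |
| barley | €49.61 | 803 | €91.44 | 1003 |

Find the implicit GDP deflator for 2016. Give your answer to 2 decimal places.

Nominal GDP 2016 = 17.04·929 + 77.91·134 + 63.41·1184 + 91.44·1003 = 193061.86.
Real GDP 2016 (at 2005 prices) = 14.42·929 + 51.21·134 + 40.92·1184 + 49.61·1003 = 118466.43.
Deflator = Nominal/Real × 100 = 193061.86/118466.43 × 100 = 162.968.

162.97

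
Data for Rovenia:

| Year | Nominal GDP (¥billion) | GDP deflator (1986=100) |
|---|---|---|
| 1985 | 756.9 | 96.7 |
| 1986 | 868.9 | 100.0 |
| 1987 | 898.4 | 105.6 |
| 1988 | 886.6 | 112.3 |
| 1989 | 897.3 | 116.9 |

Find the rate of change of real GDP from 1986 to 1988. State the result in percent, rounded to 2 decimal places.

Real GDP 1986 = 868.9/1.000 = 868.90.
Real GDP 1988 = 886.6/1.123 = 789.49.
Change = 789.49/868.90 − 1 = -0.0914.

-9.14%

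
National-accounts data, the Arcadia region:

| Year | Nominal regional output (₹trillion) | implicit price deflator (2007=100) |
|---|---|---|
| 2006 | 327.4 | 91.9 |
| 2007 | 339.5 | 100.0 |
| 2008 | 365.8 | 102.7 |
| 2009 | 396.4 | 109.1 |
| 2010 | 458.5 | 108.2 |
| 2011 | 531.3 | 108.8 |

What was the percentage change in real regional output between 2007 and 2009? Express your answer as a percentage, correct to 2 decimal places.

7.02%

Real regional output 2007 = 339.5/1.000 = 339.50.
Real regional output 2009 = 396.4/1.091 = 363.34.
Change = 363.34/339.50 − 1 = 0.0702.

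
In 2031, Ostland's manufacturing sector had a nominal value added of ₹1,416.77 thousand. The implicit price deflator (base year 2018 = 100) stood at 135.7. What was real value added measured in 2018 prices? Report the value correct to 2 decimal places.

₹1,044.05 thousand

Real value added = Nominal / (implicit price deflator/100) = 1416.77 / 1.357 = 1044.05.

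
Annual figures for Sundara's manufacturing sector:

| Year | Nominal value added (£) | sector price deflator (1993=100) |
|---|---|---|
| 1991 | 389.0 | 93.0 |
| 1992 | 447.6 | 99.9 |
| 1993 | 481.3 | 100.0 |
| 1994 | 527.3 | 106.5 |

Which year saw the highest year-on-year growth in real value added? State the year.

1992: real = 447.6/0.999 = 448.05; growth vs 1991 (418.28) = 7.12%.
1993: real = 481.3/1.000 = 481.30; growth vs 1992 (448.05) = 7.42%.
1994: real = 527.3/1.065 = 495.12; growth vs 1993 (481.30) = 2.87%.

1993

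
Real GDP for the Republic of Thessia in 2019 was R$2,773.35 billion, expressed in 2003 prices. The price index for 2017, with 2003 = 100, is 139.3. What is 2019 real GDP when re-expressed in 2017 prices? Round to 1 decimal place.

R$3,863.3 billion

Real GDP in 2017 prices = Real GDP in 2003 prices × (P_2017/P_2003) = 2773.35 × 1.393 = 3863.28.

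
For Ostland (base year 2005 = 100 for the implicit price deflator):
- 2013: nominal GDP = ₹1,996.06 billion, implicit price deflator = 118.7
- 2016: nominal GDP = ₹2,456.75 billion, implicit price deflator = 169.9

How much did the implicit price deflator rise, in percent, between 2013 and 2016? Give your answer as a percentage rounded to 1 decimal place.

Price-level change = 169.9 / 118.7 − 1 = 0.4313.

43.1%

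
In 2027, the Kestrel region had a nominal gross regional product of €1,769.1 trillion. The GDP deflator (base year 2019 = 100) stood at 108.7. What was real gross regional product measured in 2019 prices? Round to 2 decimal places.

€1,627.51 trillion

Real gross regional product = Nominal / (GDP deflator/100) = 1769.1 / 1.087 = 1627.51.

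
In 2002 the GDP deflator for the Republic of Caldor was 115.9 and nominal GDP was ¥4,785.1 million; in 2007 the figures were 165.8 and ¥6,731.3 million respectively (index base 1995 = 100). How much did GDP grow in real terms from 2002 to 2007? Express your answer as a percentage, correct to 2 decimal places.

Real GDP 2002 = 4785.1 / 1.159 = 4128.65.
Real GDP 2007 = 6731.3 / 1.658 = 4059.89.
Real growth = 4059.89 / 4128.65 − 1 = -0.0167.

-1.67%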